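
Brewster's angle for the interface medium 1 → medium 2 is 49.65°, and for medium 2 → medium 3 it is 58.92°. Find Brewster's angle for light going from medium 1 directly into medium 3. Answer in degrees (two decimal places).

θ_B ≈ 62.88°

tan θ_B(1→2) = n₂/n₁ = tan 49.65° = 1.1771.
tan θ_B(2→3) = n₃/n₂ = tan 58.92° = 1.6590.
n₃/n₁ = 1.9528. Then tan θ_B(1→3) = n₃/n₁, so θ_B(1→3) = arctan(1.9528) = 62.88°.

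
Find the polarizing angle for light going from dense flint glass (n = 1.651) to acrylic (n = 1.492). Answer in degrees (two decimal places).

tan θ_B = n₂/n₁ = 1.492/1.651 = 0.9037.
θ_B = arctan(0.9037) = 42.10°.

θ_B ≈ 42.10°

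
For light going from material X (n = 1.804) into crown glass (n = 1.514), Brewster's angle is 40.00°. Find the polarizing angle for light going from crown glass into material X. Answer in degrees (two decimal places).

Reversing the direction swaps n₁ and n₂, so tan θ_B' = 1/tan θ_B and θ_B' = 90° − θ_B.
Hence θ_B' = 90° − 40.00° = 50.00°.

θ_B' ≈ 50.00°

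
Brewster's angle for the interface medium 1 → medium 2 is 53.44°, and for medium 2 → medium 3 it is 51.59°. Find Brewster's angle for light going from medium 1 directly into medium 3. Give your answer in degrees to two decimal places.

θ_B ≈ 59.55°

n₂/n₁ = tan 53.44° = 1.3485 and n₃/n₂ = tan 51.59° = 1.2612.
n₃/n₁ = 1.7007. Then tan θ_B(1→3) = n₃/n₁, so θ_B(1→3) = arctan(1.7007) = 59.55°.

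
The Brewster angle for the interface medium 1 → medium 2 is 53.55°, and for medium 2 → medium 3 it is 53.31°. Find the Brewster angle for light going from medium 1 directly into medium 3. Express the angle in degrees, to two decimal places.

θ_B ≈ 61.17°

n₂/n₁ = tan 53.55° = 1.3539 and n₃/n₂ = tan 53.31° = 1.3421.
So n₃/n₁ = (n₂/n₁)(n₃/n₂) = 1.3539 × 1.3421 = 1.8170.
θ_B(1→3) = arctan(1.8170) = 61.17°.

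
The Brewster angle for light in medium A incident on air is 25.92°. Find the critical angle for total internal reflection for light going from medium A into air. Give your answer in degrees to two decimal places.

θ_c ≈ 29.08°

n₂/n₁ = tan 25.92° = 0.4860; the critical angle satisfies sin θ_c = n₂/n₁.
θ_c = arcsin(0.4860) = 29.08°.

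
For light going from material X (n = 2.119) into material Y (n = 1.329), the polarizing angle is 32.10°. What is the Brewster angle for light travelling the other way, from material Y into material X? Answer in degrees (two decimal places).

θ_B' ≈ 57.90°

The two Brewster angles are complementary: θ_B' = 90° − θ_B = 90° − 32.10° = 57.90°.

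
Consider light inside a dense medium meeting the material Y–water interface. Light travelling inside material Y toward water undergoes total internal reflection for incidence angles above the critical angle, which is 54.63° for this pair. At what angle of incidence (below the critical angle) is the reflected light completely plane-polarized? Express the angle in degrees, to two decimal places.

At the critical angle sin θ_c = n₂/n₁, giving n₂/n₁ = sin 54.63° = 0.8154.
Then tan θ_B = n₂/n₁ = 0.8154, so θ_B = arctan 0.8154 = 39.19°.

θ_B ≈ 39.19°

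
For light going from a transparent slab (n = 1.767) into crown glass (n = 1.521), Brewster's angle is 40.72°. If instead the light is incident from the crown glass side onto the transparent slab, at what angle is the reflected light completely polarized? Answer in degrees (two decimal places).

θ_B' ≈ 49.28°

Reversing the direction swaps n₁ and n₂, so tan θ_B' = 1/tan θ_B and θ_B' = 90° − θ_B.
Hence θ_B' = 90° − 40.72° = 49.28°.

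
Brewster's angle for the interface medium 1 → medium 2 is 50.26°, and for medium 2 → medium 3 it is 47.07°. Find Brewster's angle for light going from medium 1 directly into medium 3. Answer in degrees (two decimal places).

θ_B ≈ 52.28°

Each Brewster angle gives a ratio: n₂/n₁ = tan 50.26° = 1.2028, n₃/n₂ = tan 47.07° = 1.0750.
n₃/n₁ = 1.2930. Then tan θ_B(1→3) = n₃/n₁, so θ_B(1→3) = arctan(1.2930) = 52.28°.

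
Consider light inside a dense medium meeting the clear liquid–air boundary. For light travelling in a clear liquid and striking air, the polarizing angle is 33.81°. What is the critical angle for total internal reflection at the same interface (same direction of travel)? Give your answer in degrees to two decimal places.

θ_c ≈ 42.04°

n₂/n₁ = tan 33.81° = 0.6697; the critical angle satisfies sin θ_c = n₂/n₁.
θ_c = arcsin(0.6697) = 42.04°.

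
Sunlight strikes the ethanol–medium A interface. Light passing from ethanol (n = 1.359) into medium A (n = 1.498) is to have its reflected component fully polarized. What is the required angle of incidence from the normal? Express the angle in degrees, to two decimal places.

θ_B ≈ 47.79°

Here n₂/n₁ = 1.498/1.359 = 1.1023, and Brewster's law gives tan θ_B = n₂/n₁. Taking the arctangent, θ_B = 47.79°.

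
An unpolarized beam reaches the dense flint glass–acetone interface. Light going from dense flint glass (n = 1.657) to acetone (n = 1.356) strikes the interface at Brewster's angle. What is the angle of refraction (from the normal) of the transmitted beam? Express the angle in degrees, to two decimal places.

θ_B = arctan(n₂/n₁) = arctan(1.356/1.657) = 39.30°.
The refracted ray is perpendicular to the reflected ray, so θ_t = 90° − θ_B = 50.70°.

θ_t ≈ 50.70°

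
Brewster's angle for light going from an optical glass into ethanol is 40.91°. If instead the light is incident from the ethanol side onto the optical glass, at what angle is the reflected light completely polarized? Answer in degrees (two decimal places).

θ_B' ≈ 49.09°

Reversing the direction swaps n₁ and n₂, so tan θ_B' = 1/tan θ_B and θ_B' = 90° − θ_B.
Hence θ_B' = 90° − 40.91° = 49.09°.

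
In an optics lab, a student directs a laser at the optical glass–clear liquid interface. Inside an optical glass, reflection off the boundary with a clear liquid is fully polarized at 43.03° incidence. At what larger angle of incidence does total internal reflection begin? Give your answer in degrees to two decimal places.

tan θ_B = n₂/n₁ = tan 43.03° = 0.9335.
Total internal reflection: sin θ_c = n₂/n₁ = 0.9335.
θ_c = arcsin(0.9335) = 68.99°.

θ_c ≈ 68.99°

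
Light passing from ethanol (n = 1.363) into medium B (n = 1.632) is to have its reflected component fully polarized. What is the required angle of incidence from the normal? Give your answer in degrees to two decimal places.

Brewster's condition: tan θ_B = n₂/n₁ = 1.632/1.363 = 1.1974.
θ_B = arctan(1.1974) = 50.13°.

θ_B ≈ 50.13°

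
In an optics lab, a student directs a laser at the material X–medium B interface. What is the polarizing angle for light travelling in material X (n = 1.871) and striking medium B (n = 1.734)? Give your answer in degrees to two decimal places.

θ_B ≈ 42.82°

Here n₂/n₁ = 1.734/1.871 = 0.9268, and Brewster's law gives tan θ_B = n₂/n₁.
So θ_B = arctan 0.9268 = 42.82°.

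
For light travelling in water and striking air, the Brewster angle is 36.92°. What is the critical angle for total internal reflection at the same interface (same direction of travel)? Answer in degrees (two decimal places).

From Brewster, n₂/n₁ = tan θ_B = tan 36.92° = 0.7514.
Then sin θ_c = n₂/n₁ = 0.7514, so θ_c = arcsin 0.7514 = 48.71°.

θ_c ≈ 48.71°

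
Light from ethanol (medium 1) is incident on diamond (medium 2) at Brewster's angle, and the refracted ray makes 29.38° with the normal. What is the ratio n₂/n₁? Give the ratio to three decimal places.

n₂/n₁ ≈ 1.776

θ_B + θ_t = 90°, so θ_B = 90° − 29.38° = 60.62°.
Then n₂/n₁ = tan θ_B = tan 60.62° = 1.776.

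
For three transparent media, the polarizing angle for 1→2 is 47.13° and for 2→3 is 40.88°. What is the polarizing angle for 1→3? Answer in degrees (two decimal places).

θ_B ≈ 43.00°

tan θ_B(1→2) = n₂/n₁ = tan 47.13° = 1.0773.
tan θ_B(2→3) = n₃/n₂ = tan 40.88° = 0.8656.
Multiplying, n₃/n₁ = 1.0773 × 0.8656 = 0.9325, and θ_B(1→3) = arctan 0.9325 = 43.00°.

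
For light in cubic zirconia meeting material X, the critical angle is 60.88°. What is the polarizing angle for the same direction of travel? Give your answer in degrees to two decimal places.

sin θ_c = n₂/n₁, so n₂/n₁ = sin 60.88° = 0.8736.
Brewster: tan θ_B = n₂/n₁ = 0.8736.
θ_B = arctan(0.8736) = 41.14°.

θ_B ≈ 41.14°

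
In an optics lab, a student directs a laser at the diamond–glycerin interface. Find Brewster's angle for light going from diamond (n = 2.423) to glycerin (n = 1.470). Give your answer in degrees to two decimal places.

At Brewster's angle the reflected and refracted rays are perpendicular, which with Snell's law gives tan θ_B = n₂/n₁.
Here n₂/n₁ = 1.470/2.423 = 0.6067, and Brewster's law gives tan θ_B = n₂/n₁.
θ_B = arctan(0.6067) = 31.24°.

θ_B ≈ 31.24°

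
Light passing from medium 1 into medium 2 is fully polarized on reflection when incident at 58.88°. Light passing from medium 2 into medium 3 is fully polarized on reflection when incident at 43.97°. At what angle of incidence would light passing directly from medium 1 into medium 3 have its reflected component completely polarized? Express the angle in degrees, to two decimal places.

θ_B ≈ 57.96°

n₂/n₁ = tan 58.88° = 1.6564 and n₃/n₂ = tan 43.97° = 0.9647.
n₃/n₁ = 1.5979. Then tan θ_B(1→3) = n₃/n₁, so θ_B(1→3) = arctan(1.5979) = 57.96°.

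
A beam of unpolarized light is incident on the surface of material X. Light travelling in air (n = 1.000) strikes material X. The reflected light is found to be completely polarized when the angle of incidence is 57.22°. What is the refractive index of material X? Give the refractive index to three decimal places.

n ≈ 1.553

Brewster's law: tan θ_B = n₂/n₁ (light incident in air, refracted into material X).
n₂ = n₁ tan θ_B = 1.000 × tan 57.22° = 1.553.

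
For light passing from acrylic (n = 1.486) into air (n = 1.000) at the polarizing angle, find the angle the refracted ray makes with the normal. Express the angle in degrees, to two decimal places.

tan θ_B = n₂/n₁ = 1.000/1.486 = 0.6729, so θ_B = 33.94°.
At Brewster's angle the reflected and refracted rays are perpendicular, so θ_t = 90° − θ_B = 90° − 33.94° = 56.06°.

θ_t ≈ 56.06°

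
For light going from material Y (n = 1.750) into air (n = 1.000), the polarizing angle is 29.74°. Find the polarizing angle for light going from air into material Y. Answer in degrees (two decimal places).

θ_B' ≈ 60.26°

tan θ_B' = n₁/n₂ = 1/tan θ_B, so θ_B' = 90° − θ_B.
θ_B' = 90° − 29.74° = 60.26°.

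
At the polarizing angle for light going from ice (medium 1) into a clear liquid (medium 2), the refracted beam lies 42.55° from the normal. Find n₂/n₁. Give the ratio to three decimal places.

n₂/n₁ ≈ 1.089

At Brewster incidence θ_B = 90° − θ_t = 90° − 42.55° = 47.45°.
tan θ_B = n₂/n₁, so n₂/n₁ = tan 47.45° = 1.089.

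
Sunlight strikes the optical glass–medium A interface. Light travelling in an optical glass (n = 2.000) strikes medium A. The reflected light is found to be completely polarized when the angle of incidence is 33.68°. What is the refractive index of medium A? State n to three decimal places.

Brewster's law: tan θ_B = n₂/n₁ (light incident in an optical glass, refracted into medium A).
n₂ = n₁ tan θ_B = 2.000 × tan 33.68° = 1.333.

n ≈ 1.333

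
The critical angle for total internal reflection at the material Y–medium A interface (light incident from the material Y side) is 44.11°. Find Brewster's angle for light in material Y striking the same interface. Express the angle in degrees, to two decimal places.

θ_B ≈ 34.84°

n₂/n₁ = sin θ_c = sin 44.11° = 0.6960.
tan θ_B equals the same ratio, so θ_B = arctan(0.6960) = 34.84°.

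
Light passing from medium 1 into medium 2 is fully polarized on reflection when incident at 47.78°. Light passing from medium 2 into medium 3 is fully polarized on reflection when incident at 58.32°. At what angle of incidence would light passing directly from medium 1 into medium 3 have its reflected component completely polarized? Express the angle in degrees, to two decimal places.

Each Brewster angle gives a ratio: n₂/n₁ = tan 47.78° = 1.1021, n₃/n₂ = tan 58.32° = 1.6204.
So n₃/n₁ = (n₂/n₁)(n₃/n₂) = 1.1021 × 1.6204 = 1.7858.
θ_B(1→3) = arctan(1.7858) = 60.75°.

θ_B ≈ 60.75°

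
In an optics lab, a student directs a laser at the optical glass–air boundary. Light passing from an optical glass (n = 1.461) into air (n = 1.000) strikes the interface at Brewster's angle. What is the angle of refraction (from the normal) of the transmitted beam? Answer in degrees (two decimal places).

θ_B = arctan(n₂/n₁) = arctan(1.000/1.461) = 34.39°.
The refracted ray is perpendicular to the reflected ray, so θ_t = 90° − θ_B = 55.61°.

θ_t ≈ 55.61°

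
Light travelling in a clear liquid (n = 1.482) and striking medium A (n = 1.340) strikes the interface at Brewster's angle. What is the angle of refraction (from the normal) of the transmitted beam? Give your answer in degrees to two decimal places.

θ_t ≈ 47.88°

tan θ_B = n₂/n₁ = 1.340/1.482 = 0.9042, so θ_B = 42.12°.
The refracted ray is perpendicular to the reflected ray, so θ_t = 90° − θ_B = 47.88°.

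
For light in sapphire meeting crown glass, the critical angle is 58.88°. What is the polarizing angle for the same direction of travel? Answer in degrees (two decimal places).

sin θ_c = n₂/n₁, so n₂/n₁ = sin 58.88° = 0.8561.
Brewster: tan θ_B = n₂/n₁ = 0.8561.
θ_B = arctan(0.8561) = 40.57°.

θ_B ≈ 40.57°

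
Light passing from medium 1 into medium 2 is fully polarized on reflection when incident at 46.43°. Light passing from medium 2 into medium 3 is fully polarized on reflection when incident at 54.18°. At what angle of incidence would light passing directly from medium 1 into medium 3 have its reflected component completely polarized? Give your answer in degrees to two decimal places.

θ_B ≈ 55.53°

Each Brewster angle gives a ratio: n₂/n₁ = tan 46.43° = 1.0512, n₃/n₂ = tan 54.18° = 1.3855.
Multiplying, n₃/n₁ = 1.0512 × 1.3855 = 1.4565, and θ_B(1→3) = arctan 1.4565 = 55.53°.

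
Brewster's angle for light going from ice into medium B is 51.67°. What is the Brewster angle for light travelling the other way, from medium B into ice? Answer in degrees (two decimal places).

θ_B' ≈ 38.33°

tan θ_B' = n₁/n₂ = 1/tan θ_B, so θ_B' = 90° − θ_B.
θ_B' = 90° − 51.67° = 38.33°.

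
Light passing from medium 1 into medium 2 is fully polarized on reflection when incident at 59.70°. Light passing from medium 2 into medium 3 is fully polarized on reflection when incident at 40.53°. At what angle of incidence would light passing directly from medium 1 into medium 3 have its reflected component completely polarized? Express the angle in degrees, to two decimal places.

Each Brewster angle gives a ratio: n₂/n₁ = tan 59.70° = 1.7113, n₃/n₂ = tan 40.53° = 0.8550.
So n₃/n₁ = (n₂/n₁)(n₃/n₂) = 1.7113 × 0.8550 = 1.4631.
θ_B(1→3) = arctan(1.4631) = 55.65°.

θ_B ≈ 55.65°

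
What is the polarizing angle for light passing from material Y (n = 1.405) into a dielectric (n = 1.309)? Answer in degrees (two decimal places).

Brewster's condition: tan θ_B = n₂/n₁ = 1.309/1.405 = 0.9317. Taking the arctangent, θ_B = 42.97°.

θ_B ≈ 42.97°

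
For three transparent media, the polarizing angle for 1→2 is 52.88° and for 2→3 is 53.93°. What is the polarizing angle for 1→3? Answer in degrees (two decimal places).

n₂/n₁ = tan 52.88° = 1.3213 and n₃/n₂ = tan 53.93° = 1.3729.
n₃/n₁ = 1.8139. Then tan θ_B(1→3) = n₃/n₁, so θ_B(1→3) = arctan(1.8139) = 61.13°.

θ_B ≈ 61.13°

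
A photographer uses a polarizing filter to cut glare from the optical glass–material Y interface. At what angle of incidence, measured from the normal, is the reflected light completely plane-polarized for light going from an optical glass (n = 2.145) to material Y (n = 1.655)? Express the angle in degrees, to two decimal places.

θ_B ≈ 37.65°

Brewster's condition: tan θ_B = n₂/n₁ = 1.655/2.145 = 0.7716.
So θ_B = arctan 0.7716 = 37.65°.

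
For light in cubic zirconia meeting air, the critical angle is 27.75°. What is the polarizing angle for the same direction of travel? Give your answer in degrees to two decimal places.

θ_B ≈ 24.97°

n₂/n₁ = sin θ_c = sin 27.75° = 0.4656.
tan θ_B equals the same ratio, so θ_B = arctan(0.4656) = 24.97°.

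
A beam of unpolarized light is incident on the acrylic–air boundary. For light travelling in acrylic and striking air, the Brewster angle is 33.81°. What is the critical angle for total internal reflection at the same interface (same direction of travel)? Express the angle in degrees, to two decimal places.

tan θ_B = n₂/n₁ = tan 33.81° = 0.6697.
Total internal reflection: sin θ_c = n₂/n₁ = 0.6697.
θ_c = arcsin(0.6697) = 42.04°.

θ_c ≈ 42.04°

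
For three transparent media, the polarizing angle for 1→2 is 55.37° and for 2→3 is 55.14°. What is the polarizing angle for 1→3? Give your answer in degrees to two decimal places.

θ_B ≈ 64.31°

tan θ_B(1→2) = n₂/n₁ = tan 55.37° = 1.4480.
tan θ_B(2→3) = n₃/n₂ = tan 55.14° = 1.4356.
Multiplying, n₃/n₁ = 1.4480 × 1.4356 = 2.0787, and θ_B(1→3) = arctan 2.0787 = 64.31°.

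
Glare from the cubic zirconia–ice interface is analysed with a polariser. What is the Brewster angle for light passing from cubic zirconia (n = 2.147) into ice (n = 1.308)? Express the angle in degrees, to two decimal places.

θ_B ≈ 31.35°

Here n₂/n₁ = 1.308/2.147 = 0.6092, and Brewster's law gives tan θ_B = n₂/n₁.
θ_B = arctan(0.6092) = 31.35°.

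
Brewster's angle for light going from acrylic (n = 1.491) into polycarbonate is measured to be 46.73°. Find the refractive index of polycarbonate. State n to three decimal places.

Brewster's law: tan θ_B = n₂/n₁ (light incident in acrylic, refracted into polycarbonate).
n₂ = n₁ tan θ_B = 1.491 × tan 46.73° = 1.584.

n ≈ 1.584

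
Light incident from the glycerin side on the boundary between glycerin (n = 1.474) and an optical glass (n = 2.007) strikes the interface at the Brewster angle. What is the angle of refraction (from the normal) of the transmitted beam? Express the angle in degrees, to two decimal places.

θ_t ≈ 36.29°

tan θ_B = n₂/n₁ = 2.007/1.474 = 1.3616, so θ_B = 53.71°.
Since θ_B + θ_t = 90° at Brewster incidence, θ_t = 90° − 53.71° = 36.29°.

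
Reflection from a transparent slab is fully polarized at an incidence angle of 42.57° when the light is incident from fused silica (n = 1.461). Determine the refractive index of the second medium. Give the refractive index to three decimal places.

n ≈ 1.342

At the Brewster angle, tan θ_B = n₂/n₁ with n₁ on the incident side (fused silica) and n₂ on the transmitted side (a transparent slab).
n₂ = n₁ tan θ_B = 1.461 × tan 42.57° = 1.342.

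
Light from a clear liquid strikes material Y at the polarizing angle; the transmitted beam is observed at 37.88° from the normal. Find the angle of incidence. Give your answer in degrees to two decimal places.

θ_B ≈ 52.12°

Since the reflected and refracted rays are at right angles at the polarizing angle, θ_B + θ_t = 90°.
So θ_B = 90° − θ_t = 90° − 37.88° = 52.12°.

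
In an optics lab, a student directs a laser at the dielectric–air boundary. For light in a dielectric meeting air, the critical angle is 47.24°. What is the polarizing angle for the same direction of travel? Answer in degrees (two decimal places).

θ_B ≈ 36.29°

n₂/n₁ = sin θ_c = sin 47.24° = 0.7342.
tan θ_B equals the same ratio, so θ_B = arctan(0.7342) = 36.29°.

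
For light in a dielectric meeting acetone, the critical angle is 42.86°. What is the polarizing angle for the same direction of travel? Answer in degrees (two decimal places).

θ_B ≈ 34.22°

n₂/n₁ = sin θ_c = sin 42.86° = 0.6802.
tan θ_B equals the same ratio, so θ_B = arctan(0.6802) = 34.22°.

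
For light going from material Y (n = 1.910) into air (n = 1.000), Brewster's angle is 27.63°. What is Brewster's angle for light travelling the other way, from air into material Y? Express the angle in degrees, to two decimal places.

Reversing the direction swaps n₁ and n₂, so tan θ_B' = 1/tan θ_B and θ_B' = 90° − θ_B.
Hence θ_B' = 90° − 27.63° = 62.37°.

θ_B' ≈ 62.37°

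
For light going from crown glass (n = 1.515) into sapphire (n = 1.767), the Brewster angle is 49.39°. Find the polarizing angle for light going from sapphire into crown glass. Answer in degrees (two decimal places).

The two Brewster angles are complementary: θ_B' = 90° − θ_B = 90° − 49.39° = 40.61°.

θ_B' ≈ 40.61°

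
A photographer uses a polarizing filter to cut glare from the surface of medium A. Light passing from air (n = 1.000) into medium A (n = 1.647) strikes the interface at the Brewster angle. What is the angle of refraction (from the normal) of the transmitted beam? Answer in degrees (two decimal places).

θ_t ≈ 31.26°

tan θ_B = n₂/n₁ = 1.647/1.000 = 1.6470, so θ_B = 58.74°.
At Brewster's angle the reflected and refracted rays are perpendicular, so θ_t = 90° − θ_B = 90° − 58.74° = 31.26°.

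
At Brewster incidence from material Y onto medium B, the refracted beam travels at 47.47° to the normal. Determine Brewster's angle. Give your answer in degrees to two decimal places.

θ_B ≈ 42.53°

Since the reflected and refracted rays are at right angles at the polarizing angle, θ_B + θ_t = 90°.
So θ_B = 90° − θ_t = 90° − 47.47° = 42.53°.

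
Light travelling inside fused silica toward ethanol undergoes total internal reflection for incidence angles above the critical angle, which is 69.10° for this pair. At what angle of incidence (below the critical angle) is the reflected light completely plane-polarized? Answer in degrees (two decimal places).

θ_B ≈ 43.05°

At the critical angle sin θ_c = n₂/n₁, giving n₂/n₁ = sin 69.10° = 0.9342.
Then tan θ_B = n₂/n₁ = 0.9342, so θ_B = arctan 0.9342 = 43.05°.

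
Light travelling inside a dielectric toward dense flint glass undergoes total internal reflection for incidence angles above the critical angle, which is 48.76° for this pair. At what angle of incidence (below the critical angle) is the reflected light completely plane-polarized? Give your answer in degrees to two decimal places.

sin θ_c = n₂/n₁, so n₂/n₁ = sin 48.76° = 0.7520.
Brewster: tan θ_B = n₂/n₁ = 0.7520.
θ_B = arctan(0.7520) = 36.94°.

θ_B ≈ 36.94°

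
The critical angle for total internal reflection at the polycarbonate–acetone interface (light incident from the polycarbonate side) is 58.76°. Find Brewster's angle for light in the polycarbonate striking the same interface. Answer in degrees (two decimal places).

θ_B ≈ 40.53°

n₂/n₁ = sin θ_c = sin 58.76° = 0.8550.
tan θ_B equals the same ratio, so θ_B = arctan(0.8550) = 40.53°.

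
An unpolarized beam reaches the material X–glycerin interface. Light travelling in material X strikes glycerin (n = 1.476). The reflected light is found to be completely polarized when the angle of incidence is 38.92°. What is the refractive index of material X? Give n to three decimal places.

n ≈ 1.828

Full polarization of the reflected beam means tan θ_B = n₂/n₁, where n₁ is the incident medium (material X).
n₁ = n₂ / tan θ_B = 1.476 / tan 38.92° = 1.828.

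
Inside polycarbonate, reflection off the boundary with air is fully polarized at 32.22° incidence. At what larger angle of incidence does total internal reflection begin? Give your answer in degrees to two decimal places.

tan θ_B = n₂/n₁ = tan 32.22° = 0.6302.
Total internal reflection: sin θ_c = n₂/n₁ = 0.6302.
θ_c = arcsin(0.6302) = 39.07°.

θ_c ≈ 39.07°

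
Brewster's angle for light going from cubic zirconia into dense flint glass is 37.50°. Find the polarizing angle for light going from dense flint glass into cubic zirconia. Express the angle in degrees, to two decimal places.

Reversing the direction swaps n₁ and n₂, so tan θ_B' = 1/tan θ_B and θ_B' = 90° − θ_B.
Hence θ_B' = 90° − 37.50° = 52.50°.

θ_B' ≈ 52.50°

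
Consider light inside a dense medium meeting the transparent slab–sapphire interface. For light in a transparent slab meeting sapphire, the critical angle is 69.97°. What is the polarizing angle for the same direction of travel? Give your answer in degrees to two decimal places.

At the critical angle sin θ_c = n₂/n₁, giving n₂/n₁ = sin 69.97° = 0.9395.
Then tan θ_B = n₂/n₁ = 0.9395, so θ_B = arctan 0.9395 = 43.21°.

θ_B ≈ 43.21°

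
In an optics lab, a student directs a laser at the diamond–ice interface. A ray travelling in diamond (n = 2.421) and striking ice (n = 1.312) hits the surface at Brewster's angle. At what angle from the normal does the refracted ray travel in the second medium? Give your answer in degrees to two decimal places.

θ_B = arctan(n₂/n₁) = arctan(1.312/2.421) = 28.45°.
At Brewster's angle the reflected and refracted rays are perpendicular, so θ_t = 90° − θ_B = 90° − 28.45° = 61.55°.

θ_t ≈ 61.55°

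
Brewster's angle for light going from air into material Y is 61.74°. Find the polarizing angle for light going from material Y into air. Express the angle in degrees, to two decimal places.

Reversing the direction swaps n₁ and n₂, so tan θ_B' = 1/tan θ_B and θ_B' = 90° − θ_B.
Hence θ_B' = 90° − 61.74° = 28.26°.

θ_B' ≈ 28.26°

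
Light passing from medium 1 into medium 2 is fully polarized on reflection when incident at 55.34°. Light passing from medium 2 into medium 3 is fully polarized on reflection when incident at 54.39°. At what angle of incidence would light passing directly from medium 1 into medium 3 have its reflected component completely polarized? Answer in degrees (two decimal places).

n₂/n₁ = tan 55.34° = 1.4463 and n₃/n₂ = tan 54.39° = 1.3963.
Multiplying, n₃/n₁ = 1.4463 × 1.3963 = 2.0195, and θ_B(1→3) = arctan 2.0195 = 63.66°.

θ_B ≈ 63.66°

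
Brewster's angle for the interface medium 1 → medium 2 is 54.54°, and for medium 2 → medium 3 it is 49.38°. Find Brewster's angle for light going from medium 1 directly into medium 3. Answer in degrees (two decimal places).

θ_B ≈ 58.58°

tan θ_B(1→2) = n₂/n₁ = tan 54.54° = 1.4040.
tan θ_B(2→3) = n₃/n₂ = tan 49.38° = 1.1659.
n₃/n₁ = 1.6369. Then tan θ_B(1→3) = n₃/n₁, so θ_B(1→3) = arctan(1.6369) = 58.58°.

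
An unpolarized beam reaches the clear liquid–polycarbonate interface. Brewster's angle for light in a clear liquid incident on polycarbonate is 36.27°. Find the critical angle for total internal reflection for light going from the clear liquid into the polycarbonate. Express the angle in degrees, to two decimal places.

θ_c ≈ 47.20°

From Brewster, n₂/n₁ = tan θ_B = tan 36.27° = 0.7338.
Then sin θ_c = n₂/n₁ = 0.7338, so θ_c = arcsin 0.7338 = 47.20°.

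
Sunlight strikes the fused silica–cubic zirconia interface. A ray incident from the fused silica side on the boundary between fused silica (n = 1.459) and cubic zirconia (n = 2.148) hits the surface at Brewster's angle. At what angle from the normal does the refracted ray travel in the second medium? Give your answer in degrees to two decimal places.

θ_t ≈ 34.19°

tan θ_B = n₂/n₁ = 2.148/1.459 = 1.4722, so θ_B = 55.81°.
The refracted ray is perpendicular to the reflected ray, so θ_t = 90° − θ_B = 34.19°.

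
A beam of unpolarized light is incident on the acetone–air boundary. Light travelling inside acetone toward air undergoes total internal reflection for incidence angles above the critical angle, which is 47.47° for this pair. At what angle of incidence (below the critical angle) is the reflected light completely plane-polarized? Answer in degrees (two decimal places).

At the critical angle sin θ_c = n₂/n₁, giving n₂/n₁ = sin 47.47° = 0.7369.
Then tan θ_B = n₂/n₁ = 0.7369, so θ_B = arctan 0.7369 = 36.39°.

θ_B ≈ 36.39°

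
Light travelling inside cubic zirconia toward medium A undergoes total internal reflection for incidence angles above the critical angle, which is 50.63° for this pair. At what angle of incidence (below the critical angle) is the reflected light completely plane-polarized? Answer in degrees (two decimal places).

At the critical angle sin θ_c = n₂/n₁, giving n₂/n₁ = sin 50.63° = 0.7731.
Then tan θ_B = n₂/n₁ = 0.7731, so θ_B = arctan 0.7731 = 37.71°.

θ_B ≈ 37.71°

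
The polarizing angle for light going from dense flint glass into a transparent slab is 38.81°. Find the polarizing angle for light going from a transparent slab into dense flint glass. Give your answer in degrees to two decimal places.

θ_B' ≈ 51.19°

tan θ_B' = n₁/n₂ = 1/tan θ_B, so θ_B' = 90° − θ_B.
θ_B' = 90° − 38.81° = 51.19°.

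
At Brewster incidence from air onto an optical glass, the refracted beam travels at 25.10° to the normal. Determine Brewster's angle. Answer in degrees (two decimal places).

θ_B ≈ 64.90°

Since the reflected and refracted rays are at right angles at the polarizing angle, θ_B + θ_t = 90°.
θ_B = 90° − 25.10° = 64.90°.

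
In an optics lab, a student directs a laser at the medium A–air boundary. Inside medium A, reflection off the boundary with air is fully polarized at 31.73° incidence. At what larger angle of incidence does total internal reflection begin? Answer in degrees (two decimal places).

θ_c ≈ 38.19°

tan θ_B = n₂/n₁ = tan 31.73° = 0.6183.
Total internal reflection: sin θ_c = n₂/n₁ = 0.6183.
θ_c = arcsin(0.6183) = 38.19°.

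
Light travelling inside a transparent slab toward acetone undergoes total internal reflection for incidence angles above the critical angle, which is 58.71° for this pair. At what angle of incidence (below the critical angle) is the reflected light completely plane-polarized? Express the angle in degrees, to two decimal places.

θ_B ≈ 40.52°

n₂/n₁ = sin θ_c = sin 58.71° = 0.8545.
tan θ_B equals the same ratio, so θ_B = arctan(0.8545) = 40.52°.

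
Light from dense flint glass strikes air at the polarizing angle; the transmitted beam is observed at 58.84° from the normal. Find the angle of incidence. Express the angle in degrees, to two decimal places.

Since the reflected and refracted rays are at right angles at the polarizing angle, θ_B + θ_t = 90°.
So θ_B = 90° − θ_t = 90° − 58.84° = 31.16°.

θ_B ≈ 31.16°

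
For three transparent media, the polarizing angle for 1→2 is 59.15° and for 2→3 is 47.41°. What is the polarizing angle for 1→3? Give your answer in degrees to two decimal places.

θ_B ≈ 61.23°

Each Brewster angle gives a ratio: n₂/n₁ = tan 59.15° = 1.6742, n₃/n₂ = tan 47.41° = 1.0879.
n₃/n₁ = 1.8213. Then tan θ_B(1→3) = n₃/n₁, so θ_B(1→3) = arctan(1.8213) = 61.23°.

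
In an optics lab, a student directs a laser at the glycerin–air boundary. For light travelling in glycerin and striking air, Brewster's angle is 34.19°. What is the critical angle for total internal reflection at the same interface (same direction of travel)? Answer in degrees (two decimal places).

tan θ_B = n₂/n₁ = tan 34.19° = 0.6793.
Total internal reflection: sin θ_c = n₂/n₁ = 0.6793.
θ_c = arcsin(0.6793) = 42.79°.

θ_c ≈ 42.79°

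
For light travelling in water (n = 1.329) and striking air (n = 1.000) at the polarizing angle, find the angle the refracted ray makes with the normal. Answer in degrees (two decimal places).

θ_t ≈ 53.04°

tan θ_B = n₂/n₁ = 1.000/1.329 = 0.7524, so θ_B = 36.96°.
Since θ_B + θ_t = 90° at Brewster incidence, θ_t = 90° − 36.96° = 53.04°.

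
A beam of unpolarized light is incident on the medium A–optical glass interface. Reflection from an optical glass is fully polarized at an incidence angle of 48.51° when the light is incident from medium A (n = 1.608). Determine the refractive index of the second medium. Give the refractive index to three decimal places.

n ≈ 1.818

At Brewster's angle, tan θ_B = n₂/n₁ with n₁ on the incident side (medium A) and n₂ on the transmitted side (an optical glass).
n₂ = n₁ tan θ_B = 1.608 × tan 48.51° = 1.818.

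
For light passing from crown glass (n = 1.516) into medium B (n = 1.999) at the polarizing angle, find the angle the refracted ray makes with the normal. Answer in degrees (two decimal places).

First find Brewster's angle: tan θ_B = 1.999/1.516 = 1.3186, giving θ_B = 52.82°.
At Brewster's angle the reflected and refracted rays are perpendicular, so θ_t = 90° − θ_B = 90° − 52.82° = 37.18°.

θ_t ≈ 37.18°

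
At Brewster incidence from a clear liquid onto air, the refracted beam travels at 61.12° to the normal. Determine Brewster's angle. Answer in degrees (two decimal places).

At Brewster's angle the reflected and refracted rays are perpendicular, so θ_B + θ_t = 90°.
So θ_B = 90° − θ_t = 90° − 61.12° = 28.88°.

θ_B ≈ 28.88°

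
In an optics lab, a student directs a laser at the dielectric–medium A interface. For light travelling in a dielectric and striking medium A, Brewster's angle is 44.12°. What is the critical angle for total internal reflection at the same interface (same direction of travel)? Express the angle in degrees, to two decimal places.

tan θ_B = n₂/n₁ = tan 44.12° = 0.9697.
Total internal reflection: sin θ_c = n₂/n₁ = 0.9697.
θ_c = arcsin(0.9697) = 75.87°.

θ_c ≈ 75.87°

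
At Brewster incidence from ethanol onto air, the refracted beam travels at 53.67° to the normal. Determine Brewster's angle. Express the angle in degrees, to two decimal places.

θ_B ≈ 36.33°

At Brewster's angle the reflected and refracted rays are perpendicular, so θ_B + θ_t = 90°.
So θ_B = 90° − θ_t = 90° − 53.67° = 36.33°.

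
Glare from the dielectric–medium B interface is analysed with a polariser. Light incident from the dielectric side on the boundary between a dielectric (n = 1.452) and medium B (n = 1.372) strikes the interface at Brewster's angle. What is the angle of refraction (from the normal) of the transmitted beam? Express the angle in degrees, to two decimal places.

θ_t ≈ 46.62°

tan θ_B = n₂/n₁ = 1.372/1.452 = 0.9449, so θ_B = 43.38°.
At Brewster's angle the reflected and refracted rays are perpendicular, so θ_t = 90° − θ_B = 90° − 43.38° = 46.62°.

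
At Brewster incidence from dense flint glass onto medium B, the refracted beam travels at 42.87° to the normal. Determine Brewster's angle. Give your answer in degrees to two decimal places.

θ_B ≈ 47.13°

At Brewster's angle the reflected and refracted rays are perpendicular, so θ_B + θ_t = 90°.
So θ_B = 90° − θ_t = 90° − 42.87° = 47.13°.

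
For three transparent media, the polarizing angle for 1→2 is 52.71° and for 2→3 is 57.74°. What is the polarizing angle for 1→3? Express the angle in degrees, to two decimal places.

θ_B ≈ 64.33°

tan θ_B(1→2) = n₂/n₁ = tan 52.71° = 1.3132.
tan θ_B(2→3) = n₃/n₂ = tan 57.74° = 1.5843.
Multiplying, n₃/n₁ = 1.3132 × 1.5843 = 2.0804, and θ_B(1→3) = arctan 2.0804 = 64.33°.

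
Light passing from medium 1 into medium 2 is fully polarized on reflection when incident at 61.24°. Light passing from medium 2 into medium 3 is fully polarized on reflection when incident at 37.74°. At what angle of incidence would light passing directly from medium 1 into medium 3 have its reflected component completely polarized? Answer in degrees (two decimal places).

θ_B ≈ 54.66°

n₂/n₁ = tan 61.24° = 1.8220 and n₃/n₂ = tan 37.74° = 0.7740.
n₃/n₁ = 1.4102. Then tan θ_B(1→3) = n₃/n₁, so θ_B(1→3) = arctan(1.4102) = 54.66°.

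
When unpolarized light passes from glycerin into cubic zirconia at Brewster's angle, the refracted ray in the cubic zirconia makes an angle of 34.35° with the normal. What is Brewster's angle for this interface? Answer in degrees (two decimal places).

θ_B ≈ 55.65°

Brewster's condition makes the reflected and refracted beams perpendicular: θ_B + θ_t = 90°.
So θ_B = 90° − θ_t = 90° − 34.35° = 55.65°.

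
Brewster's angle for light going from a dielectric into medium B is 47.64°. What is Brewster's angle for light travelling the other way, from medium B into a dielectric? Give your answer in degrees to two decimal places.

θ_B' ≈ 42.36°

Reversing the direction swaps n₁ and n₂, so tan θ_B' = 1/tan θ_B and θ_B' = 90° − θ_B.
Hence θ_B' = 90° − 47.64° = 42.36°.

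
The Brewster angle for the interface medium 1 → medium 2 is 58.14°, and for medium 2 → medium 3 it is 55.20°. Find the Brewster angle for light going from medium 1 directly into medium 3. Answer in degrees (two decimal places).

tan θ_B(1→2) = n₂/n₁ = tan 58.14° = 1.6091.
tan θ_B(2→3) = n₃/n₂ = tan 55.20° = 1.4388.
n₃/n₁ = 2.3151. Then tan θ_B(1→3) = n₃/n₁, so θ_B(1→3) = arctan(2.3151) = 66.64°.

θ_B ≈ 66.64°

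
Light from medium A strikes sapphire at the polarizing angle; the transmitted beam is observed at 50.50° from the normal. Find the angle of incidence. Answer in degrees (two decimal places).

Since the reflected and refracted rays are at right angles at the polarizing angle, θ_B + θ_t = 90°.
θ_B = 90° − 50.50° = 39.50°.

θ_B ≈ 39.50°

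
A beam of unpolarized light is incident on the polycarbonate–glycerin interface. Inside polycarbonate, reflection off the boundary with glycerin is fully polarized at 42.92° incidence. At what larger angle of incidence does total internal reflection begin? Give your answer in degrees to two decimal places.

θ_c ≈ 68.42°

From Brewster, n₂/n₁ = tan θ_B = tan 42.92° = 0.9299.
Then sin θ_c = n₂/n₁ = 0.9299, so θ_c = arcsin 0.9299 = 68.42°.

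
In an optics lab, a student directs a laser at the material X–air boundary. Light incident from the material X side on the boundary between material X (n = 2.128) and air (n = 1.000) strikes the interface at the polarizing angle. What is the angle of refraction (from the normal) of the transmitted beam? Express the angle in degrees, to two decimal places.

tan θ_B = n₂/n₁ = 1.000/2.128 = 0.4699, so θ_B = 25.17°.
At Brewster's angle the reflected and refracted rays are perpendicular, so θ_t = 90° − θ_B = 90° − 25.17° = 64.83°.

θ_t ≈ 64.83°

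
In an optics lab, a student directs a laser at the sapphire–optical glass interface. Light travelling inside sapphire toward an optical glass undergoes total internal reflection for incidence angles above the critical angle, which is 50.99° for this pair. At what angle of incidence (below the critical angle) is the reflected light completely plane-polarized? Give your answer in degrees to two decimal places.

sin θ_c = n₂/n₁, so n₂/n₁ = sin 50.99° = 0.7770.
Brewster: tan θ_B = n₂/n₁ = 0.7770.
θ_B = arctan(0.7770) = 37.85°.

θ_B ≈ 37.85°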